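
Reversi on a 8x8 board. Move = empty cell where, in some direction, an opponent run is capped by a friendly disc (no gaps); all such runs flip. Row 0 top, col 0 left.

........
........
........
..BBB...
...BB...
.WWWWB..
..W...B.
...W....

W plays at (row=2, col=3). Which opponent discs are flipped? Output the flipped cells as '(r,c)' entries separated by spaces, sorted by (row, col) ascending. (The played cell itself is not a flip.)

Dir NW: first cell '.' (not opp) -> no flip
Dir N: first cell '.' (not opp) -> no flip
Dir NE: first cell '.' (not opp) -> no flip
Dir W: first cell '.' (not opp) -> no flip
Dir E: first cell '.' (not opp) -> no flip
Dir SW: opp run (3,2), next='.' -> no flip
Dir S: opp run (3,3) (4,3) capped by W -> flip
Dir SE: opp run (3,4), next='.' -> no flip

Answer: (3,3) (4,3)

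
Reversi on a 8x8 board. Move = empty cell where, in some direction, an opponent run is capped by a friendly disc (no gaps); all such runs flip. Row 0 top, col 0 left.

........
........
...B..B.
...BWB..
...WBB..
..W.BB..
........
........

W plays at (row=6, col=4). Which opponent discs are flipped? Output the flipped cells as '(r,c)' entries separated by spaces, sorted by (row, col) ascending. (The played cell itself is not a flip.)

Answer: (4,4) (5,4)

Derivation:
Dir NW: first cell '.' (not opp) -> no flip
Dir N: opp run (5,4) (4,4) capped by W -> flip
Dir NE: opp run (5,5), next='.' -> no flip
Dir W: first cell '.' (not opp) -> no flip
Dir E: first cell '.' (not opp) -> no flip
Dir SW: first cell '.' (not opp) -> no flip
Dir S: first cell '.' (not opp) -> no flip
Dir SE: first cell '.' (not opp) -> no flip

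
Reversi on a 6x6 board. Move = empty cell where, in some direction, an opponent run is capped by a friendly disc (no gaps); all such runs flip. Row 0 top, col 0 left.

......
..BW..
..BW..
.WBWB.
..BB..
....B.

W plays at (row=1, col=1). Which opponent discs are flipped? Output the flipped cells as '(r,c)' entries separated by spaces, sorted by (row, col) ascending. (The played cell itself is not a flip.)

Dir NW: first cell '.' (not opp) -> no flip
Dir N: first cell '.' (not opp) -> no flip
Dir NE: first cell '.' (not opp) -> no flip
Dir W: first cell '.' (not opp) -> no flip
Dir E: opp run (1,2) capped by W -> flip
Dir SW: first cell '.' (not opp) -> no flip
Dir S: first cell '.' (not opp) -> no flip
Dir SE: opp run (2,2) capped by W -> flip

Answer: (1,2) (2,2)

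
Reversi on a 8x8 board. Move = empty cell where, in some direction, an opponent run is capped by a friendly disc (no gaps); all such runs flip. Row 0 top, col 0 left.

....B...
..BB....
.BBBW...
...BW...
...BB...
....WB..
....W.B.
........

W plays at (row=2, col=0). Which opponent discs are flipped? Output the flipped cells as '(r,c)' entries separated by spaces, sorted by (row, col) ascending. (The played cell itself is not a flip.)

Answer: (2,1) (2,2) (2,3)

Derivation:
Dir NW: edge -> no flip
Dir N: first cell '.' (not opp) -> no flip
Dir NE: first cell '.' (not opp) -> no flip
Dir W: edge -> no flip
Dir E: opp run (2,1) (2,2) (2,3) capped by W -> flip
Dir SW: edge -> no flip
Dir S: first cell '.' (not opp) -> no flip
Dir SE: first cell '.' (not opp) -> no flip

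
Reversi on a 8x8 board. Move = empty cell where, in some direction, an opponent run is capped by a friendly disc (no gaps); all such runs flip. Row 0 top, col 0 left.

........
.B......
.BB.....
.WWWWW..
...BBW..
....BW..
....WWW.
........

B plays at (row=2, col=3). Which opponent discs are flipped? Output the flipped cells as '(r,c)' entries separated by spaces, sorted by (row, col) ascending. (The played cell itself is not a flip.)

Dir NW: first cell '.' (not opp) -> no flip
Dir N: first cell '.' (not opp) -> no flip
Dir NE: first cell '.' (not opp) -> no flip
Dir W: first cell 'B' (not opp) -> no flip
Dir E: first cell '.' (not opp) -> no flip
Dir SW: opp run (3,2), next='.' -> no flip
Dir S: opp run (3,3) capped by B -> flip
Dir SE: opp run (3,4) (4,5), next='.' -> no flip

Answer: (3,3)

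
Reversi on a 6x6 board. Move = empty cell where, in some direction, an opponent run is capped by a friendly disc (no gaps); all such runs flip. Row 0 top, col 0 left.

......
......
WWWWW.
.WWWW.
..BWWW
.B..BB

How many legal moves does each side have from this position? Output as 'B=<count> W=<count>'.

-- B to move --
(1,0): flips 3 -> legal
(1,1): flips 3 -> legal
(1,2): flips 2 -> legal
(1,3): no bracket -> illegal
(1,4): flips 3 -> legal
(1,5): flips 2 -> legal
(2,5): no bracket -> illegal
(3,0): no bracket -> illegal
(3,5): flips 1 -> legal
(4,0): no bracket -> illegal
(4,1): no bracket -> illegal
(5,2): no bracket -> illegal
(5,3): no bracket -> illegal
B mobility = 6
-- W to move --
(4,0): no bracket -> illegal
(4,1): flips 1 -> legal
(5,0): no bracket -> illegal
(5,2): flips 1 -> legal
(5,3): flips 1 -> legal
W mobility = 3

Answer: B=6 W=3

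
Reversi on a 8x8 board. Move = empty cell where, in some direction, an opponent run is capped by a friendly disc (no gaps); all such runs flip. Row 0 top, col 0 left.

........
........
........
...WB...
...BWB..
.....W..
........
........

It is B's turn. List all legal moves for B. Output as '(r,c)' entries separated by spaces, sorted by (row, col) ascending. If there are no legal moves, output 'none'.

(2,2): no bracket -> illegal
(2,3): flips 1 -> legal
(2,4): no bracket -> illegal
(3,2): flips 1 -> legal
(3,5): no bracket -> illegal
(4,2): no bracket -> illegal
(4,6): no bracket -> illegal
(5,3): no bracket -> illegal
(5,4): flips 1 -> legal
(5,6): no bracket -> illegal
(6,4): no bracket -> illegal
(6,5): flips 1 -> legal
(6,6): no bracket -> illegal

Answer: (2,3) (3,2) (5,4) (6,5)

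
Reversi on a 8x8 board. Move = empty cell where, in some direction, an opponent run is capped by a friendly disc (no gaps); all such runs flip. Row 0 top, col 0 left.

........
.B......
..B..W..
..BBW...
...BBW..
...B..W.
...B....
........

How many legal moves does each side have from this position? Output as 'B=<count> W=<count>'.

Answer: B=4 W=4

Derivation:
-- B to move --
(1,4): no bracket -> illegal
(1,5): no bracket -> illegal
(1,6): flips 2 -> legal
(2,3): no bracket -> illegal
(2,4): flips 1 -> legal
(2,6): no bracket -> illegal
(3,5): flips 1 -> legal
(3,6): no bracket -> illegal
(4,6): flips 1 -> legal
(4,7): no bracket -> illegal
(5,4): no bracket -> illegal
(5,5): no bracket -> illegal
(5,7): no bracket -> illegal
(6,5): no bracket -> illegal
(6,6): no bracket -> illegal
(6,7): no bracket -> illegal
B mobility = 4
-- W to move --
(0,0): no bracket -> illegal
(0,1): no bracket -> illegal
(0,2): no bracket -> illegal
(1,0): no bracket -> illegal
(1,2): no bracket -> illegal
(1,3): no bracket -> illegal
(2,0): no bracket -> illegal
(2,1): no bracket -> illegal
(2,3): no bracket -> illegal
(2,4): no bracket -> illegal
(3,1): flips 2 -> legal
(3,5): no bracket -> illegal
(4,1): no bracket -> illegal
(4,2): flips 2 -> legal
(5,2): flips 1 -> legal
(5,4): flips 1 -> legal
(5,5): no bracket -> illegal
(6,2): no bracket -> illegal
(6,4): no bracket -> illegal
(7,2): no bracket -> illegal
(7,3): no bracket -> illegal
(7,4): no bracket -> illegal
W mobility = 4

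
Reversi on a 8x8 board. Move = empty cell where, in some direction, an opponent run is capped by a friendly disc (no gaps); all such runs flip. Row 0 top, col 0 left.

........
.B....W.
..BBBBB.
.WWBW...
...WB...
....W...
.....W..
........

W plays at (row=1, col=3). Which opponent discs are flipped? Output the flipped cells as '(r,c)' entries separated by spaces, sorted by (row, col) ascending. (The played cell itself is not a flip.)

Dir NW: first cell '.' (not opp) -> no flip
Dir N: first cell '.' (not opp) -> no flip
Dir NE: first cell '.' (not opp) -> no flip
Dir W: first cell '.' (not opp) -> no flip
Dir E: first cell '.' (not opp) -> no flip
Dir SW: opp run (2,2) capped by W -> flip
Dir S: opp run (2,3) (3,3) capped by W -> flip
Dir SE: opp run (2,4), next='.' -> no flip

Answer: (2,2) (2,3) (3,3)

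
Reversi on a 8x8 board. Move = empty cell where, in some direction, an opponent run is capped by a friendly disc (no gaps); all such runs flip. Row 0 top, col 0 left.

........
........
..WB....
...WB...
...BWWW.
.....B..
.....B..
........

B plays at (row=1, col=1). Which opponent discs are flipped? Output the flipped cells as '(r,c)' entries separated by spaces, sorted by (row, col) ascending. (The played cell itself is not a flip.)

Answer: (2,2) (3,3) (4,4)

Derivation:
Dir NW: first cell '.' (not opp) -> no flip
Dir N: first cell '.' (not opp) -> no flip
Dir NE: first cell '.' (not opp) -> no flip
Dir W: first cell '.' (not opp) -> no flip
Dir E: first cell '.' (not opp) -> no flip
Dir SW: first cell '.' (not opp) -> no flip
Dir S: first cell '.' (not opp) -> no flip
Dir SE: opp run (2,2) (3,3) (4,4) capped by B -> flip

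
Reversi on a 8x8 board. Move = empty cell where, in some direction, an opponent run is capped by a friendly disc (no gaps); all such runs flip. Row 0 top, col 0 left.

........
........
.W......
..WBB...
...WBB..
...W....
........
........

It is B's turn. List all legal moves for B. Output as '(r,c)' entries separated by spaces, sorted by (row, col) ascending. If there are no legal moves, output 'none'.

Answer: (3,1) (4,2) (5,2) (6,2) (6,3)

Derivation:
(1,0): no bracket -> illegal
(1,1): no bracket -> illegal
(1,2): no bracket -> illegal
(2,0): no bracket -> illegal
(2,2): no bracket -> illegal
(2,3): no bracket -> illegal
(3,0): no bracket -> illegal
(3,1): flips 1 -> legal
(4,1): no bracket -> illegal
(4,2): flips 1 -> legal
(5,2): flips 1 -> legal
(5,4): no bracket -> illegal
(6,2): flips 1 -> legal
(6,3): flips 2 -> legal
(6,4): no bracket -> illegal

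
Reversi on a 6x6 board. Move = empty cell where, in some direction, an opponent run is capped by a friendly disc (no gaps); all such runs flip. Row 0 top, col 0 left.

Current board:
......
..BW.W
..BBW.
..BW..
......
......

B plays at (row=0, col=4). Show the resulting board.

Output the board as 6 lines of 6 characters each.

Place B at (0,4); scan 8 dirs for brackets.
Dir NW: edge -> no flip
Dir N: edge -> no flip
Dir NE: edge -> no flip
Dir W: first cell '.' (not opp) -> no flip
Dir E: first cell '.' (not opp) -> no flip
Dir SW: opp run (1,3) capped by B -> flip
Dir S: first cell '.' (not opp) -> no flip
Dir SE: opp run (1,5), next=edge -> no flip
All flips: (1,3)

Answer: ....B.
..BB.W
..BBW.
..BW..
......
......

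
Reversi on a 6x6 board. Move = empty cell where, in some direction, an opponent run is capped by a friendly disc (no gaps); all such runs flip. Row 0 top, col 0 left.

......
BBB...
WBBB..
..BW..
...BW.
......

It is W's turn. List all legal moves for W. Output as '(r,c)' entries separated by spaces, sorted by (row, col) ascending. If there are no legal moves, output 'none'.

Answer: (0,0) (0,2) (1,3) (2,4) (3,1) (4,2) (5,3)

Derivation:
(0,0): flips 3 -> legal
(0,1): no bracket -> illegal
(0,2): flips 1 -> legal
(0,3): no bracket -> illegal
(1,3): flips 1 -> legal
(1,4): no bracket -> illegal
(2,4): flips 3 -> legal
(3,0): no bracket -> illegal
(3,1): flips 1 -> legal
(3,4): no bracket -> illegal
(4,1): no bracket -> illegal
(4,2): flips 1 -> legal
(5,2): no bracket -> illegal
(5,3): flips 1 -> legal
(5,4): no bracket -> illegal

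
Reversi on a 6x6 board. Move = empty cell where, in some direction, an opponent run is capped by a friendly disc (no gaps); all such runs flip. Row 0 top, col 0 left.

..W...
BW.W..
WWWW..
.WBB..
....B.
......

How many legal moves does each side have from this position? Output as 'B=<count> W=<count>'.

-- B to move --
(0,0): flips 2 -> legal
(0,1): no bracket -> illegal
(0,3): flips 2 -> legal
(0,4): no bracket -> illegal
(1,2): flips 2 -> legal
(1,4): flips 1 -> legal
(2,4): no bracket -> illegal
(3,0): flips 2 -> legal
(3,4): no bracket -> illegal
(4,0): no bracket -> illegal
(4,1): no bracket -> illegal
(4,2): no bracket -> illegal
B mobility = 5
-- W to move --
(0,0): flips 1 -> legal
(0,1): no bracket -> illegal
(2,4): no bracket -> illegal
(3,4): flips 2 -> legal
(3,5): no bracket -> illegal
(4,1): flips 1 -> legal
(4,2): flips 1 -> legal
(4,3): flips 2 -> legal
(4,5): no bracket -> illegal
(5,3): no bracket -> illegal
(5,4): no bracket -> illegal
(5,5): flips 2 -> legal
W mobility = 6

Answer: B=5 W=6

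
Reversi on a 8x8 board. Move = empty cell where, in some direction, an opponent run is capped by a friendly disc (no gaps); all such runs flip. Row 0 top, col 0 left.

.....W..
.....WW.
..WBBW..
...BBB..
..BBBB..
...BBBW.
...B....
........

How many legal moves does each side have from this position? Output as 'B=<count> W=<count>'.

-- B to move --
(0,4): no bracket -> illegal
(0,6): flips 1 -> legal
(0,7): flips 2 -> legal
(1,1): flips 1 -> legal
(1,2): no bracket -> illegal
(1,3): no bracket -> illegal
(1,4): no bracket -> illegal
(1,7): no bracket -> illegal
(2,1): flips 1 -> legal
(2,6): flips 1 -> legal
(2,7): no bracket -> illegal
(3,1): no bracket -> illegal
(3,2): no bracket -> illegal
(3,6): no bracket -> illegal
(4,6): no bracket -> illegal
(4,7): no bracket -> illegal
(5,7): flips 1 -> legal
(6,5): no bracket -> illegal
(6,6): no bracket -> illegal
(6,7): flips 1 -> legal
B mobility = 7
-- W to move --
(1,2): flips 3 -> legal
(1,3): no bracket -> illegal
(1,4): no bracket -> illegal
(2,6): no bracket -> illegal
(3,1): no bracket -> illegal
(3,2): no bracket -> illegal
(3,6): no bracket -> illegal
(4,1): no bracket -> illegal
(4,6): no bracket -> illegal
(5,1): flips 3 -> legal
(5,2): flips 5 -> legal
(6,2): no bracket -> illegal
(6,4): no bracket -> illegal
(6,5): flips 3 -> legal
(6,6): flips 3 -> legal
(7,2): no bracket -> illegal
(7,3): no bracket -> illegal
(7,4): no bracket -> illegal
W mobility = 5

Answer: B=7 W=5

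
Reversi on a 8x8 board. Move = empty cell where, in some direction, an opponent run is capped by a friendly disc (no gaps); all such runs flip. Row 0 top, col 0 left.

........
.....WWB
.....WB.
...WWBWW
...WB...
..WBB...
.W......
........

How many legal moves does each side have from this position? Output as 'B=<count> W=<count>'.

Answer: B=11 W=6

Derivation:
-- B to move --
(0,4): flips 1 -> legal
(0,5): flips 2 -> legal
(0,6): flips 1 -> legal
(0,7): no bracket -> illegal
(1,4): flips 2 -> legal
(2,2): flips 1 -> legal
(2,3): flips 2 -> legal
(2,4): flips 2 -> legal
(2,7): no bracket -> illegal
(3,2): flips 3 -> legal
(4,1): no bracket -> illegal
(4,2): flips 1 -> legal
(4,5): no bracket -> illegal
(4,6): flips 1 -> legal
(4,7): no bracket -> illegal
(5,0): no bracket -> illegal
(5,1): flips 1 -> legal
(6,0): no bracket -> illegal
(6,2): no bracket -> illegal
(6,3): no bracket -> illegal
(7,0): no bracket -> illegal
(7,1): no bracket -> illegal
(7,2): no bracket -> illegal
B mobility = 11
-- W to move --
(0,6): no bracket -> illegal
(0,7): no bracket -> illegal
(2,4): no bracket -> illegal
(2,7): flips 1 -> legal
(4,2): no bracket -> illegal
(4,5): flips 2 -> legal
(4,6): no bracket -> illegal
(5,5): flips 3 -> legal
(6,2): no bracket -> illegal
(6,3): flips 1 -> legal
(6,4): flips 2 -> legal
(6,5): flips 1 -> legal
W mobility = 6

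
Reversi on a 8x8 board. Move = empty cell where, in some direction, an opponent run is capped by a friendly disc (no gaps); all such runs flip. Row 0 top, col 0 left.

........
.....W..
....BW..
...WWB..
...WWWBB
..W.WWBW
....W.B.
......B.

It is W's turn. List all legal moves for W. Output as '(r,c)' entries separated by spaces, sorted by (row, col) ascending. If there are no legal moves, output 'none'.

(1,3): flips 3 -> legal
(1,4): flips 1 -> legal
(2,3): flips 1 -> legal
(2,6): flips 1 -> legal
(3,6): flips 1 -> legal
(3,7): flips 2 -> legal
(6,5): no bracket -> illegal
(6,7): flips 1 -> legal
(7,5): flips 1 -> legal
(7,7): flips 1 -> legal

Answer: (1,3) (1,4) (2,3) (2,6) (3,6) (3,7) (6,7) (7,5) (7,7)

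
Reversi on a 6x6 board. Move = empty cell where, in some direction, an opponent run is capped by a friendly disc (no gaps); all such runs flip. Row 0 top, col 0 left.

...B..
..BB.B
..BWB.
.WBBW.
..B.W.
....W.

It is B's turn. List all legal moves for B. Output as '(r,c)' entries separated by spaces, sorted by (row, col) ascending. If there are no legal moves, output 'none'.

Answer: (1,4) (2,0) (3,0) (3,5) (4,0) (4,5) (5,5)

Derivation:
(1,4): flips 1 -> legal
(2,0): flips 1 -> legal
(2,1): no bracket -> illegal
(2,5): no bracket -> illegal
(3,0): flips 1 -> legal
(3,5): flips 1 -> legal
(4,0): flips 1 -> legal
(4,1): no bracket -> illegal
(4,3): no bracket -> illegal
(4,5): flips 2 -> legal
(5,3): no bracket -> illegal
(5,5): flips 1 -> legal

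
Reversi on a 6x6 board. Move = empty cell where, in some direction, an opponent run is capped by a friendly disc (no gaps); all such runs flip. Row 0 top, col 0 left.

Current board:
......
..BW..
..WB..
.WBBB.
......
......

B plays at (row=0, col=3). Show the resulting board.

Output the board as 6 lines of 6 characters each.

Answer: ...B..
..BB..
..WB..
.WBBB.
......
......

Derivation:
Place B at (0,3); scan 8 dirs for brackets.
Dir NW: edge -> no flip
Dir N: edge -> no flip
Dir NE: edge -> no flip
Dir W: first cell '.' (not opp) -> no flip
Dir E: first cell '.' (not opp) -> no flip
Dir SW: first cell 'B' (not opp) -> no flip
Dir S: opp run (1,3) capped by B -> flip
Dir SE: first cell '.' (not opp) -> no flip
All flips: (1,3)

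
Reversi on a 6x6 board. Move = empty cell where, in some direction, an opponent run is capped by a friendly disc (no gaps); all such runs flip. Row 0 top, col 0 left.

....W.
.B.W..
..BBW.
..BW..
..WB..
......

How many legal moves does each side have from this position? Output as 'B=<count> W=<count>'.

Answer: B=6 W=6

Derivation:
-- B to move --
(0,2): no bracket -> illegal
(0,3): flips 1 -> legal
(0,5): no bracket -> illegal
(1,2): no bracket -> illegal
(1,4): no bracket -> illegal
(1,5): no bracket -> illegal
(2,5): flips 1 -> legal
(3,1): no bracket -> illegal
(3,4): flips 1 -> legal
(3,5): no bracket -> illegal
(4,1): flips 1 -> legal
(4,4): flips 1 -> legal
(5,1): no bracket -> illegal
(5,2): flips 1 -> legal
(5,3): no bracket -> illegal
B mobility = 6
-- W to move --
(0,0): flips 2 -> legal
(0,1): no bracket -> illegal
(0,2): no bracket -> illegal
(1,0): no bracket -> illegal
(1,2): flips 2 -> legal
(1,4): no bracket -> illegal
(2,0): no bracket -> illegal
(2,1): flips 2 -> legal
(3,1): flips 2 -> legal
(3,4): no bracket -> illegal
(4,1): no bracket -> illegal
(4,4): flips 1 -> legal
(5,2): no bracket -> illegal
(5,3): flips 1 -> legal
(5,4): no bracket -> illegal
W mobility = 6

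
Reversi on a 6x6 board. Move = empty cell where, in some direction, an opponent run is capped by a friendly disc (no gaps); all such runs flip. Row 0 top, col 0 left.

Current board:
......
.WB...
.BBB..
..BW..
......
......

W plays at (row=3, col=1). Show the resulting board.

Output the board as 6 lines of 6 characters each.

Place W at (3,1); scan 8 dirs for brackets.
Dir NW: first cell '.' (not opp) -> no flip
Dir N: opp run (2,1) capped by W -> flip
Dir NE: opp run (2,2), next='.' -> no flip
Dir W: first cell '.' (not opp) -> no flip
Dir E: opp run (3,2) capped by W -> flip
Dir SW: first cell '.' (not opp) -> no flip
Dir S: first cell '.' (not opp) -> no flip
Dir SE: first cell '.' (not opp) -> no flip
All flips: (2,1) (3,2)

Answer: ......
.WB...
.WBB..
.WWW..
......
......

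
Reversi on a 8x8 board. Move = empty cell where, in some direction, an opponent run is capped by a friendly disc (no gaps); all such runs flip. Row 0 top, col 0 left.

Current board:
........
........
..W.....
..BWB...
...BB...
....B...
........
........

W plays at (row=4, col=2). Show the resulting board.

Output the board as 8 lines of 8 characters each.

Place W at (4,2); scan 8 dirs for brackets.
Dir NW: first cell '.' (not opp) -> no flip
Dir N: opp run (3,2) capped by W -> flip
Dir NE: first cell 'W' (not opp) -> no flip
Dir W: first cell '.' (not opp) -> no flip
Dir E: opp run (4,3) (4,4), next='.' -> no flip
Dir SW: first cell '.' (not opp) -> no flip
Dir S: first cell '.' (not opp) -> no flip
Dir SE: first cell '.' (not opp) -> no flip
All flips: (3,2)

Answer: ........
........
..W.....
..WWB...
..WBB...
....B...
........
........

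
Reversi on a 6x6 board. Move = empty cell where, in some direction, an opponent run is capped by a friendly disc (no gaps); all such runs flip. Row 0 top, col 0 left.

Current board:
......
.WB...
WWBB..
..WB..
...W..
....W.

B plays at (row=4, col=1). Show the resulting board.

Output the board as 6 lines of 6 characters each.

Answer: ......
.WB...
WWBB..
..BB..
.B.W..
....W.

Derivation:
Place B at (4,1); scan 8 dirs for brackets.
Dir NW: first cell '.' (not opp) -> no flip
Dir N: first cell '.' (not opp) -> no flip
Dir NE: opp run (3,2) capped by B -> flip
Dir W: first cell '.' (not opp) -> no flip
Dir E: first cell '.' (not opp) -> no flip
Dir SW: first cell '.' (not opp) -> no flip
Dir S: first cell '.' (not opp) -> no flip
Dir SE: first cell '.' (not opp) -> no flip
All flips: (3,2)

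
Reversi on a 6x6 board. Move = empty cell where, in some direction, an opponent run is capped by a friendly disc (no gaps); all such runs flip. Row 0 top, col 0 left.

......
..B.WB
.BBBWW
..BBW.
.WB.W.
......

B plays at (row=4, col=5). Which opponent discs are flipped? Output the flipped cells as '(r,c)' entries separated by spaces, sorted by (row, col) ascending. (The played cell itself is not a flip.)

Dir NW: opp run (3,4) capped by B -> flip
Dir N: first cell '.' (not opp) -> no flip
Dir NE: edge -> no flip
Dir W: opp run (4,4), next='.' -> no flip
Dir E: edge -> no flip
Dir SW: first cell '.' (not opp) -> no flip
Dir S: first cell '.' (not opp) -> no flip
Dir SE: edge -> no flip

Answer: (3,4)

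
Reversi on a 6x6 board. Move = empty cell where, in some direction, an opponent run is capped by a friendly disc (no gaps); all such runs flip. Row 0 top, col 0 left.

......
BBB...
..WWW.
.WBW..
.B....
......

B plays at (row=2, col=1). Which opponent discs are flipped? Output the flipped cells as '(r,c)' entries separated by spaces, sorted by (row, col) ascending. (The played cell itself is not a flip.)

Answer: (3,1)

Derivation:
Dir NW: first cell 'B' (not opp) -> no flip
Dir N: first cell 'B' (not opp) -> no flip
Dir NE: first cell 'B' (not opp) -> no flip
Dir W: first cell '.' (not opp) -> no flip
Dir E: opp run (2,2) (2,3) (2,4), next='.' -> no flip
Dir SW: first cell '.' (not opp) -> no flip
Dir S: opp run (3,1) capped by B -> flip
Dir SE: first cell 'B' (not opp) -> no flip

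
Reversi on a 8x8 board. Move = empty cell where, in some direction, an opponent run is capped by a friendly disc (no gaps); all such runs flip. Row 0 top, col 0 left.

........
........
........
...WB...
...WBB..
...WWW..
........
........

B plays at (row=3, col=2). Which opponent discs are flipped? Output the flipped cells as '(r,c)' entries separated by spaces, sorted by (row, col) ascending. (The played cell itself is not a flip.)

Answer: (3,3)

Derivation:
Dir NW: first cell '.' (not opp) -> no flip
Dir N: first cell '.' (not opp) -> no flip
Dir NE: first cell '.' (not opp) -> no flip
Dir W: first cell '.' (not opp) -> no flip
Dir E: opp run (3,3) capped by B -> flip
Dir SW: first cell '.' (not opp) -> no flip
Dir S: first cell '.' (not opp) -> no flip
Dir SE: opp run (4,3) (5,4), next='.' -> no flip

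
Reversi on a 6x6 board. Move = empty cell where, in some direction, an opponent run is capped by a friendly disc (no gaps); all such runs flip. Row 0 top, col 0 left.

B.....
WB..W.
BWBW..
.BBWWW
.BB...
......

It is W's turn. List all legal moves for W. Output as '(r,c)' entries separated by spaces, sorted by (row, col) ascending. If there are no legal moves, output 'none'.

(0,1): flips 1 -> legal
(0,2): no bracket -> illegal
(1,2): flips 1 -> legal
(1,3): no bracket -> illegal
(3,0): flips 3 -> legal
(4,0): no bracket -> illegal
(4,3): flips 1 -> legal
(5,0): flips 2 -> legal
(5,1): flips 3 -> legal
(5,2): no bracket -> illegal
(5,3): no bracket -> illegal

Answer: (0,1) (1,2) (3,0) (4,3) (5,0) (5,1)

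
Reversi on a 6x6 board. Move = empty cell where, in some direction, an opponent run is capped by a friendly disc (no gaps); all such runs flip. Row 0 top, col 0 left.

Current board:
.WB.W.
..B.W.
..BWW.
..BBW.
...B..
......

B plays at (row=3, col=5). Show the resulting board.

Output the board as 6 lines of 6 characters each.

Answer: .WB.W.
..B.W.
..BWW.
..BBBB
...B..
......

Derivation:
Place B at (3,5); scan 8 dirs for brackets.
Dir NW: opp run (2,4), next='.' -> no flip
Dir N: first cell '.' (not opp) -> no flip
Dir NE: edge -> no flip
Dir W: opp run (3,4) capped by B -> flip
Dir E: edge -> no flip
Dir SW: first cell '.' (not opp) -> no flip
Dir S: first cell '.' (not opp) -> no flip
Dir SE: edge -> no flip
All flips: (3,4)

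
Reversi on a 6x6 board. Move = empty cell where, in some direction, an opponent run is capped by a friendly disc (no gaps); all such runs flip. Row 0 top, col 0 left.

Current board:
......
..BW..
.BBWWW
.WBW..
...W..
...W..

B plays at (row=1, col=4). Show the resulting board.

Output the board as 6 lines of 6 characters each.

Answer: ......
..BBB.
.BBBWW
.WBW..
...W..
...W..

Derivation:
Place B at (1,4); scan 8 dirs for brackets.
Dir NW: first cell '.' (not opp) -> no flip
Dir N: first cell '.' (not opp) -> no flip
Dir NE: first cell '.' (not opp) -> no flip
Dir W: opp run (1,3) capped by B -> flip
Dir E: first cell '.' (not opp) -> no flip
Dir SW: opp run (2,3) capped by B -> flip
Dir S: opp run (2,4), next='.' -> no flip
Dir SE: opp run (2,5), next=edge -> no flip
All flips: (1,3) (2,3)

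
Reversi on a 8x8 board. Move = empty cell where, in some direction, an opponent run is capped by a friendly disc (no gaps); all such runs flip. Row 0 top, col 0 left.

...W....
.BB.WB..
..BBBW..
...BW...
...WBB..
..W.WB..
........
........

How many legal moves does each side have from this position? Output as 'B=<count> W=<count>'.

Answer: B=9 W=9

Derivation:
-- B to move --
(0,2): no bracket -> illegal
(0,4): flips 1 -> legal
(0,5): flips 1 -> legal
(1,3): flips 1 -> legal
(1,6): no bracket -> illegal
(2,6): flips 1 -> legal
(3,2): no bracket -> illegal
(3,5): flips 2 -> legal
(3,6): no bracket -> illegal
(4,1): no bracket -> illegal
(4,2): flips 1 -> legal
(5,1): no bracket -> illegal
(5,3): flips 2 -> legal
(6,1): no bracket -> illegal
(6,2): no bracket -> illegal
(6,3): flips 1 -> legal
(6,4): flips 1 -> legal
(6,5): no bracket -> illegal
B mobility = 9
-- W to move --
(0,0): no bracket -> illegal
(0,1): flips 2 -> legal
(0,2): no bracket -> illegal
(0,4): no bracket -> illegal
(0,5): flips 1 -> legal
(0,6): no bracket -> illegal
(1,0): no bracket -> illegal
(1,3): flips 2 -> legal
(1,6): flips 1 -> legal
(2,0): no bracket -> illegal
(2,1): flips 4 -> legal
(2,6): no bracket -> illegal
(3,1): no bracket -> illegal
(3,2): flips 2 -> legal
(3,5): no bracket -> illegal
(3,6): flips 1 -> legal
(4,2): no bracket -> illegal
(4,6): flips 2 -> legal
(5,3): no bracket -> illegal
(5,6): flips 2 -> legal
(6,4): no bracket -> illegal
(6,5): no bracket -> illegal
(6,6): no bracket -> illegal
W mobility = 9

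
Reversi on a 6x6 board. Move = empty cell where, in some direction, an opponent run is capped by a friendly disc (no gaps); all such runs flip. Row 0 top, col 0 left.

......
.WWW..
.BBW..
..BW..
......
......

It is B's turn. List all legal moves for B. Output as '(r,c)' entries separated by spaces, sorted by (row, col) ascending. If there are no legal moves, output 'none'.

Answer: (0,0) (0,1) (0,2) (0,3) (0,4) (1,4) (2,4) (3,4) (4,4)

Derivation:
(0,0): flips 1 -> legal
(0,1): flips 1 -> legal
(0,2): flips 1 -> legal
(0,3): flips 1 -> legal
(0,4): flips 1 -> legal
(1,0): no bracket -> illegal
(1,4): flips 1 -> legal
(2,0): no bracket -> illegal
(2,4): flips 1 -> legal
(3,4): flips 1 -> legal
(4,2): no bracket -> illegal
(4,3): no bracket -> illegal
(4,4): flips 1 -> legal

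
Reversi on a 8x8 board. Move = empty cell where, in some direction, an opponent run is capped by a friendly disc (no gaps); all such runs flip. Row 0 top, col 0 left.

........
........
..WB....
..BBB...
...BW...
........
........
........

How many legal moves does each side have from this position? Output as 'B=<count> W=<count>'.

Answer: B=6 W=2

Derivation:
-- B to move --
(1,1): flips 1 -> legal
(1,2): flips 1 -> legal
(1,3): no bracket -> illegal
(2,1): flips 1 -> legal
(3,1): no bracket -> illegal
(3,5): no bracket -> illegal
(4,5): flips 1 -> legal
(5,3): no bracket -> illegal
(5,4): flips 1 -> legal
(5,5): flips 1 -> legal
B mobility = 6
-- W to move --
(1,2): no bracket -> illegal
(1,3): no bracket -> illegal
(1,4): no bracket -> illegal
(2,1): no bracket -> illegal
(2,4): flips 2 -> legal
(2,5): no bracket -> illegal
(3,1): no bracket -> illegal
(3,5): no bracket -> illegal
(4,1): no bracket -> illegal
(4,2): flips 2 -> legal
(4,5): no bracket -> illegal
(5,2): no bracket -> illegal
(5,3): no bracket -> illegal
(5,4): no bracket -> illegal
W mobility = 2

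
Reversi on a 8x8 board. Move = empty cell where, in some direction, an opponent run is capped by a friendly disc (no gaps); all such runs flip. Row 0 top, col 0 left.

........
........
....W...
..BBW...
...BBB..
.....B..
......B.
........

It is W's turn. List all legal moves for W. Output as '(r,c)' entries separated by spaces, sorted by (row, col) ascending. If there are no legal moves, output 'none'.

(2,1): no bracket -> illegal
(2,2): no bracket -> illegal
(2,3): no bracket -> illegal
(3,1): flips 2 -> legal
(3,5): no bracket -> illegal
(3,6): no bracket -> illegal
(4,1): no bracket -> illegal
(4,2): flips 1 -> legal
(4,6): no bracket -> illegal
(5,2): flips 1 -> legal
(5,3): no bracket -> illegal
(5,4): flips 1 -> legal
(5,6): flips 1 -> legal
(5,7): no bracket -> illegal
(6,4): no bracket -> illegal
(6,5): no bracket -> illegal
(6,7): no bracket -> illegal
(7,5): no bracket -> illegal
(7,6): no bracket -> illegal
(7,7): no bracket -> illegal

Answer: (3,1) (4,2) (5,2) (5,4) (5,6)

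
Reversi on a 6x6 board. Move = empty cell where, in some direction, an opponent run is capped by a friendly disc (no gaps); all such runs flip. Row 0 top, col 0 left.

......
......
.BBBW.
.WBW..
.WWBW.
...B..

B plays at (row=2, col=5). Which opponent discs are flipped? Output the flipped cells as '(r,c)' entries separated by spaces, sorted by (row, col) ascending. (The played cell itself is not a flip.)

Dir NW: first cell '.' (not opp) -> no flip
Dir N: first cell '.' (not opp) -> no flip
Dir NE: edge -> no flip
Dir W: opp run (2,4) capped by B -> flip
Dir E: edge -> no flip
Dir SW: first cell '.' (not opp) -> no flip
Dir S: first cell '.' (not opp) -> no flip
Dir SE: edge -> no flip

Answer: (2,4)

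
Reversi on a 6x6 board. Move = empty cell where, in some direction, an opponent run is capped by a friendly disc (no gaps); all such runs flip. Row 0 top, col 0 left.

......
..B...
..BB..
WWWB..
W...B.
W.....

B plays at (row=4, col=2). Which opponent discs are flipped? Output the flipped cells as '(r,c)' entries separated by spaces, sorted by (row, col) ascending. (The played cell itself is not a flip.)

Answer: (3,2)

Derivation:
Dir NW: opp run (3,1), next='.' -> no flip
Dir N: opp run (3,2) capped by B -> flip
Dir NE: first cell 'B' (not opp) -> no flip
Dir W: first cell '.' (not opp) -> no flip
Dir E: first cell '.' (not opp) -> no flip
Dir SW: first cell '.' (not opp) -> no flip
Dir S: first cell '.' (not opp) -> no flip
Dir SE: first cell '.' (not opp) -> no flip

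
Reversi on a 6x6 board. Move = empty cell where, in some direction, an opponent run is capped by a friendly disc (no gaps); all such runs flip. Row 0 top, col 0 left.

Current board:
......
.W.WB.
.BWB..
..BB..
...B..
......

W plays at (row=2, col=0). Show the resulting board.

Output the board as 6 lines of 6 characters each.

Place W at (2,0); scan 8 dirs for brackets.
Dir NW: edge -> no flip
Dir N: first cell '.' (not opp) -> no flip
Dir NE: first cell 'W' (not opp) -> no flip
Dir W: edge -> no flip
Dir E: opp run (2,1) capped by W -> flip
Dir SW: edge -> no flip
Dir S: first cell '.' (not opp) -> no flip
Dir SE: first cell '.' (not opp) -> no flip
All flips: (2,1)

Answer: ......
.W.WB.
WWWB..
..BB..
...B..
......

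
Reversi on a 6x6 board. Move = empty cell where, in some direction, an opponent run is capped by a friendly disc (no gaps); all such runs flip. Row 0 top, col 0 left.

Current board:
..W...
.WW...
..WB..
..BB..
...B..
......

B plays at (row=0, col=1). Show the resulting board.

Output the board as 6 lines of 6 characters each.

Answer: .BW...
.WB...
..WB..
..BB..
...B..
......

Derivation:
Place B at (0,1); scan 8 dirs for brackets.
Dir NW: edge -> no flip
Dir N: edge -> no flip
Dir NE: edge -> no flip
Dir W: first cell '.' (not opp) -> no flip
Dir E: opp run (0,2), next='.' -> no flip
Dir SW: first cell '.' (not opp) -> no flip
Dir S: opp run (1,1), next='.' -> no flip
Dir SE: opp run (1,2) capped by B -> flip
All flips: (1,2)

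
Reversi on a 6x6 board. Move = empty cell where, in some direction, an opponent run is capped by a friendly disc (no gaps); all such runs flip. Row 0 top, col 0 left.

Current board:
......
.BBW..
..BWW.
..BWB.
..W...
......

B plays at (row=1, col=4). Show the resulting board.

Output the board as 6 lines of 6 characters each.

Place B at (1,4); scan 8 dirs for brackets.
Dir NW: first cell '.' (not opp) -> no flip
Dir N: first cell '.' (not opp) -> no flip
Dir NE: first cell '.' (not opp) -> no flip
Dir W: opp run (1,3) capped by B -> flip
Dir E: first cell '.' (not opp) -> no flip
Dir SW: opp run (2,3) capped by B -> flip
Dir S: opp run (2,4) capped by B -> flip
Dir SE: first cell '.' (not opp) -> no flip
All flips: (1,3) (2,3) (2,4)

Answer: ......
.BBBB.
..BBB.
..BWB.
..W...
......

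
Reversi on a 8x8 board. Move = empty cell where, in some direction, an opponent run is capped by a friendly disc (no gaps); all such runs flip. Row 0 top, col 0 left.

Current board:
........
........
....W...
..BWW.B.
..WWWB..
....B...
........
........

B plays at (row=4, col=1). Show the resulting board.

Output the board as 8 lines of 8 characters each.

Place B at (4,1); scan 8 dirs for brackets.
Dir NW: first cell '.' (not opp) -> no flip
Dir N: first cell '.' (not opp) -> no flip
Dir NE: first cell 'B' (not opp) -> no flip
Dir W: first cell '.' (not opp) -> no flip
Dir E: opp run (4,2) (4,3) (4,4) capped by B -> flip
Dir SW: first cell '.' (not opp) -> no flip
Dir S: first cell '.' (not opp) -> no flip
Dir SE: first cell '.' (not opp) -> no flip
All flips: (4,2) (4,3) (4,4)

Answer: ........
........
....W...
..BWW.B.
.BBBBB..
....B...
........
........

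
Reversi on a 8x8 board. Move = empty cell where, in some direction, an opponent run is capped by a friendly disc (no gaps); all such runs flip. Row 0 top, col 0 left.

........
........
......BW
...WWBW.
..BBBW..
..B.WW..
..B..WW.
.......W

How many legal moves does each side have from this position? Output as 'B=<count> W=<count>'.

-- B to move --
(1,6): no bracket -> illegal
(1,7): no bracket -> illegal
(2,2): flips 1 -> legal
(2,3): flips 1 -> legal
(2,4): flips 2 -> legal
(2,5): flips 1 -> legal
(3,2): flips 2 -> legal
(3,7): flips 1 -> legal
(4,6): flips 2 -> legal
(4,7): no bracket -> illegal
(5,3): no bracket -> illegal
(5,6): no bracket -> illegal
(5,7): no bracket -> illegal
(6,3): no bracket -> illegal
(6,4): flips 1 -> legal
(6,7): no bracket -> illegal
(7,4): no bracket -> illegal
(7,5): flips 3 -> legal
(7,6): flips 2 -> legal
B mobility = 10
-- W to move --
(1,5): no bracket -> illegal
(1,6): flips 1 -> legal
(1,7): no bracket -> illegal
(2,4): no bracket -> illegal
(2,5): flips 2 -> legal
(3,1): no bracket -> illegal
(3,2): flips 1 -> legal
(3,7): no bracket -> illegal
(4,1): flips 3 -> legal
(4,6): no bracket -> illegal
(5,1): flips 1 -> legal
(5,3): flips 1 -> legal
(6,1): flips 2 -> legal
(6,3): no bracket -> illegal
(7,1): no bracket -> illegal
(7,2): no bracket -> illegal
(7,3): no bracket -> illegal
W mobility = 7

Answer: B=10 W=7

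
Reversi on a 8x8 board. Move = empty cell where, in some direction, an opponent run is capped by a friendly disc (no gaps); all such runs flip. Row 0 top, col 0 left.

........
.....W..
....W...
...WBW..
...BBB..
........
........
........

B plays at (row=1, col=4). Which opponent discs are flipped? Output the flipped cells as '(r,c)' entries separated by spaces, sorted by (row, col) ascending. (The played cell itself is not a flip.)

Dir NW: first cell '.' (not opp) -> no flip
Dir N: first cell '.' (not opp) -> no flip
Dir NE: first cell '.' (not opp) -> no flip
Dir W: first cell '.' (not opp) -> no flip
Dir E: opp run (1,5), next='.' -> no flip
Dir SW: first cell '.' (not opp) -> no flip
Dir S: opp run (2,4) capped by B -> flip
Dir SE: first cell '.' (not opp) -> no flip

Answer: (2,4)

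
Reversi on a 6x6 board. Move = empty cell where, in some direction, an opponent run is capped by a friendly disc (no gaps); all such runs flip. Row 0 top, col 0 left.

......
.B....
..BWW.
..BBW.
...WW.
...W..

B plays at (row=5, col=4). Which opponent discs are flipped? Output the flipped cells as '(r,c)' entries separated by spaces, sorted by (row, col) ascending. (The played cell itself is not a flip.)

Answer: (4,3)

Derivation:
Dir NW: opp run (4,3) capped by B -> flip
Dir N: opp run (4,4) (3,4) (2,4), next='.' -> no flip
Dir NE: first cell '.' (not opp) -> no flip
Dir W: opp run (5,3), next='.' -> no flip
Dir E: first cell '.' (not opp) -> no flip
Dir SW: edge -> no flip
Dir S: edge -> no flip
Dir SE: edge -> no flip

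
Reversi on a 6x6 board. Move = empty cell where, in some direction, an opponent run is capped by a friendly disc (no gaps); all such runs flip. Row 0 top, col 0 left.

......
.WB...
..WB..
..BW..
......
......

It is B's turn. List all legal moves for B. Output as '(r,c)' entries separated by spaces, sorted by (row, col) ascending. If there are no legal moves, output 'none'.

Answer: (1,0) (2,1) (3,4) (4,3)

Derivation:
(0,0): no bracket -> illegal
(0,1): no bracket -> illegal
(0,2): no bracket -> illegal
(1,0): flips 1 -> legal
(1,3): no bracket -> illegal
(2,0): no bracket -> illegal
(2,1): flips 1 -> legal
(2,4): no bracket -> illegal
(3,1): no bracket -> illegal
(3,4): flips 1 -> legal
(4,2): no bracket -> illegal
(4,3): flips 1 -> legal
(4,4): no bracket -> illegal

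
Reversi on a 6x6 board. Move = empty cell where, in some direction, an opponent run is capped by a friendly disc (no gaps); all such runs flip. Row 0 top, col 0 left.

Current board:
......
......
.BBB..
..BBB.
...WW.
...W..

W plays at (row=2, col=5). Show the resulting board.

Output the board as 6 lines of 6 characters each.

Place W at (2,5); scan 8 dirs for brackets.
Dir NW: first cell '.' (not opp) -> no flip
Dir N: first cell '.' (not opp) -> no flip
Dir NE: edge -> no flip
Dir W: first cell '.' (not opp) -> no flip
Dir E: edge -> no flip
Dir SW: opp run (3,4) capped by W -> flip
Dir S: first cell '.' (not opp) -> no flip
Dir SE: edge -> no flip
All flips: (3,4)

Answer: ......
......
.BBB.W
..BBW.
...WW.
...W..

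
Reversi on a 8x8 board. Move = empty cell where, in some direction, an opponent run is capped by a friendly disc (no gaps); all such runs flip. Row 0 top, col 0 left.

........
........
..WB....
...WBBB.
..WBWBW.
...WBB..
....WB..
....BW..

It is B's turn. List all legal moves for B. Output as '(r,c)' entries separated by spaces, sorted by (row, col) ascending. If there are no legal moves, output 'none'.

(1,1): flips 3 -> legal
(1,2): no bracket -> illegal
(1,3): no bracket -> illegal
(2,1): flips 1 -> legal
(2,4): no bracket -> illegal
(3,1): no bracket -> illegal
(3,2): flips 1 -> legal
(3,7): flips 1 -> legal
(4,1): flips 1 -> legal
(4,7): flips 1 -> legal
(5,1): no bracket -> illegal
(5,2): flips 1 -> legal
(5,6): flips 1 -> legal
(5,7): flips 1 -> legal
(6,2): flips 2 -> legal
(6,3): flips 2 -> legal
(6,6): no bracket -> illegal
(7,3): flips 1 -> legal
(7,6): flips 1 -> legal

Answer: (1,1) (2,1) (3,2) (3,7) (4,1) (4,7) (5,2) (5,6) (5,7) (6,2) (6,3) (7,3) (7,6)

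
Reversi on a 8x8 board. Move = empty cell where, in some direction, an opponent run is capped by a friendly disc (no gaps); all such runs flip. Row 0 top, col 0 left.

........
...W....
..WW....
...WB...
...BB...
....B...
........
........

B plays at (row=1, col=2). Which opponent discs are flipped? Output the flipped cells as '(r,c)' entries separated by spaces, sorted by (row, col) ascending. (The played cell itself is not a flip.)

Dir NW: first cell '.' (not opp) -> no flip
Dir N: first cell '.' (not opp) -> no flip
Dir NE: first cell '.' (not opp) -> no flip
Dir W: first cell '.' (not opp) -> no flip
Dir E: opp run (1,3), next='.' -> no flip
Dir SW: first cell '.' (not opp) -> no flip
Dir S: opp run (2,2), next='.' -> no flip
Dir SE: opp run (2,3) capped by B -> flip

Answer: (2,3)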